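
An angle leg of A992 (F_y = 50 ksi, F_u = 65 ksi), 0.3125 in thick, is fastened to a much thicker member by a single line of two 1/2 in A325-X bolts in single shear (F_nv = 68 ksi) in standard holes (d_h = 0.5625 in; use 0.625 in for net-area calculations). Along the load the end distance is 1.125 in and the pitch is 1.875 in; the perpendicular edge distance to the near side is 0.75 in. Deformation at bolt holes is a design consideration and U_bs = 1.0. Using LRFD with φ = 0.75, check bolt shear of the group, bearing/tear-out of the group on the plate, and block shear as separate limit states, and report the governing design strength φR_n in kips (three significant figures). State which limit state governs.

Bolt shear: A_b = π·0.5²/4 = 0.1963 in²; R_n = 68 × 0.1963 × 2 × 1 = 26.7 kips → 0.75 × 26.7 = 20 kips.
Bearing: edge l_c = 0.8438, r_n = 20.57 kips; interior l_c = 1.312, r_n = 24.38 kips; R_n = 20.57 + 1·24.38 = 44.94 kips → 33.7 kips.
Block shear: A_gv = 0.9375, A_nv = 0.6445, A_nt = 0.1367 in²; R_n = min(0.6F_uA_nv, 0.6F_yA_gv) + U_bs·F_u·A_nt = 34.02 kips → 25.5 kips.
Bolt shear governs: 20 kips.

20 kips (bolt shear governs)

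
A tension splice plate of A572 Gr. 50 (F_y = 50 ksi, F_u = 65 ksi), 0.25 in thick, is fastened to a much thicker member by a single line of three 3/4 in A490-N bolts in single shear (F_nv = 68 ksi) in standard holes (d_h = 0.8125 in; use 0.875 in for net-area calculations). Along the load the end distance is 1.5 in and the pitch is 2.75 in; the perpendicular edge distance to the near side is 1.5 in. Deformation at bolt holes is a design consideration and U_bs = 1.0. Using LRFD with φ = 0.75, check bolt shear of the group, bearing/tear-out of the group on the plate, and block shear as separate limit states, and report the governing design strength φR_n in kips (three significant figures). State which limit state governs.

Bolt shear: A_b = π·0.75²/4 = 0.4418 in²; R_n = 68 × 0.4418 × 3 × 1 = 90.12 kips → 0.75 × 90.12 = 67.6 kips.
Bearing: edge l_c = 1.094, r_n = 21.33 kips; interior l_c = 1.938, r_n = 29.25 kips; R_n = 21.33 + 2·29.25 = 79.83 kips → 59.9 kips.
Block shear: A_gv = 1.75, A_nv = 1.203, A_nt = 0.2656 in²; R_n = min(0.6F_uA_nv, 0.6F_yA_gv) + U_bs·F_u·A_nt = 64.19 kips → 48.1 kips.
Block shear governs: 48.1 kips.

48.1 kips (block shear governs)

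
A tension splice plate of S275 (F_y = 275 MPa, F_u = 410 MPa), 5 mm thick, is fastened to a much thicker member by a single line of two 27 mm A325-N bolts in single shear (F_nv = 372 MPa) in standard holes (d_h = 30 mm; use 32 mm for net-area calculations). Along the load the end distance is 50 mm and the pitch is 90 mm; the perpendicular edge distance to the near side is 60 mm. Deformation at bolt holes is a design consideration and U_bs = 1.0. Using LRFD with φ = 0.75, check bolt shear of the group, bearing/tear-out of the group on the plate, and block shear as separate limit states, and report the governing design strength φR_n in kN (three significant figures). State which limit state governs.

Bolt shear: A_b = π·27²/4 = 572.6 mm²; R_n = 372 × 572.6 × 2 × 1 / 1000 = 426 kN → 0.75 × 426 = 319 kN.
Bearing: edge l_c = 35, r_n = 86.1 kN; interior l_c = 60, r_n = 132.8 kN; R_n = 86.1 + 1·132.8 = 218.9 kN → 164 kN.
Block shear: A_gv = 700, A_nv = 460, A_nt = 220 mm²; R_n = min(0.6F_uA_nv, 0.6F_yA_gv) + U_bs·F_u·A_nt = 203.4 kN → 153 kN.
Block shear governs: 153 kN.

153 kN (block shear governs)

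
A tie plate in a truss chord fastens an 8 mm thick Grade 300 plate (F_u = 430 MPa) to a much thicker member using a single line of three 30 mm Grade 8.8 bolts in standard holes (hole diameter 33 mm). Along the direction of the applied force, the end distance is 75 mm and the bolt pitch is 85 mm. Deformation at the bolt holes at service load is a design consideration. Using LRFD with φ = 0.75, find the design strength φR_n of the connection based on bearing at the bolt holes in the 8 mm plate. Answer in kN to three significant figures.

Per bolt r_n = 1.2 l_c t F_u ≤ 2.4 d t F_u; upper limit = 2.4 × 30 × 8 × 430 / 1000 = 247.7 kN.
Edge bolt: l_c = 75 − 33/2 = 58.5 mm → 1.2 × 58.5 × 8 × 430 / 1000 = 241.5 → r_n = 241.5 kN.
Interior bolts: l_c = 85 − 33 = 52 mm → 1.2 × 52 × 8 × 430 / 1000 = 214.7 → r_n = 214.7 kN.
R_n = 1 × 241.5 + 2 × 214.7 = 670.8 kN.
Design strength φR_n = 0.75 × 670.8 = 503 kN.

503 kN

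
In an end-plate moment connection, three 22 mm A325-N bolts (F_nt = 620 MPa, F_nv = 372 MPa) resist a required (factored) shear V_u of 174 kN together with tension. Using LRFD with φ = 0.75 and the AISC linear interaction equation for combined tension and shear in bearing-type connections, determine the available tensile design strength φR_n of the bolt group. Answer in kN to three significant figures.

A_b = π·22²/4 = 380.1 mm²; f_rv = 174 × 1000 / (3 × 380.1) = 152.6 MPa.
F'_nt = 1.3 F_nt − (F_nt / φF_nv) f_rv = 1.3·620 − (620/(0.75·372))·152.6 = 466.9 MPa, capped at F_nt → F'_nt = 466.9 MPa.
R_n = F'_nt · A_b · n = 466.9 × 380.1 × 3 / 1000 = 532.5 kN.
Design strength φR_n = 0.75 × 532.5 = 399 kN.

399 kN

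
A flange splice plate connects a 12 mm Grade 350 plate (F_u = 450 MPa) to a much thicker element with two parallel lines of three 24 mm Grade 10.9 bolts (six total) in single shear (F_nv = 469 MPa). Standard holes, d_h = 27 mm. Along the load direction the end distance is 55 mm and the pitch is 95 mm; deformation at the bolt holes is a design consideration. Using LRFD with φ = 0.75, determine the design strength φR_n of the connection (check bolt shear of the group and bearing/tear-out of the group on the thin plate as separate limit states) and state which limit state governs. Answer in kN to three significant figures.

Bolt shear: A_b = π·24²/4 = 452.4 mm²; R_n = 469 × 452.4 × 6 × 1 / 1000 = 1273 kN → 0.75 × 1273 = 955 kN.
Bearing (1.2 l_c t F_u ≤ 2.4 d t F_u): upper limit = 2.4·24·12·450 / 1000 = 311 kN.
  Edge l_c = 55 − 27/2 = 41.5 → r_n = 268.9 kN; interior l_c = 95 − 27 = 68 → r_n = 311 kN.
  R_n,bearing = 2·268.9 + 4·311 = 1782 kN → 0.75 × 1782 = 1340 kN.
Bolt shear governs: 955 kN.

955 kN (bolt shear governs)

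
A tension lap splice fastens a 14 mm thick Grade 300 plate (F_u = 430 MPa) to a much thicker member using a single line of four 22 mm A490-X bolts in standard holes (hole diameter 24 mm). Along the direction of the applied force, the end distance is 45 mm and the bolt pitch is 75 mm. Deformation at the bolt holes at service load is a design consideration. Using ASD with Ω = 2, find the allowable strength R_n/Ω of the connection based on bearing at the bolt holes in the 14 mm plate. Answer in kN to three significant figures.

596 kN

Per bolt r_n = 1.2 l_c t F_u ≤ 2.4 d t F_u; upper limit = 2.4 × 22 × 14 × 430 / 1000 = 317.9 kN.
Edge bolt: l_c = 45 − 24/2 = 33 mm → 1.2 × 33 × 14 × 430 / 1000 = 238.4 → r_n = 238.4 kN.
Interior bolts: l_c = 75 − 24 = 51 mm → 1.2 × 51 × 14 × 430 / 1000 = 368.4 → r_n = 317.9 kN.
R_n = 1 × 238.4 + 3 × 317.9 = 1192 kN.
Allowable strength R_n/Ω = 1192 / 2 = 596 kN.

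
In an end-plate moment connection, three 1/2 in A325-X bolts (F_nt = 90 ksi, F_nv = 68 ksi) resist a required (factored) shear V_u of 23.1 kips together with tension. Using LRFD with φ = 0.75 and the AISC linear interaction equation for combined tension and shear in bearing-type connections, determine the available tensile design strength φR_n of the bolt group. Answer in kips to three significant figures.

A_b = π·0.5²/4 = 0.1963 in²; f_rv = 23.1 / (3 × 0.1963) = 39.22 ksi.
F'_nt = 1.3 F_nt − (F_nt / φF_nv) f_rv = 1.3·90 − (90/(0.75·68))·39.22 = 47.8 ksi, capped at F_nt → F'_nt = 47.8 ksi.
R_n = F'_nt · A_b · n = 47.8 × 0.1963 × 3 = 28.15 kips.
Design strength φR_n = 0.75 × 28.15 = 21.1 kips.

21.1 kips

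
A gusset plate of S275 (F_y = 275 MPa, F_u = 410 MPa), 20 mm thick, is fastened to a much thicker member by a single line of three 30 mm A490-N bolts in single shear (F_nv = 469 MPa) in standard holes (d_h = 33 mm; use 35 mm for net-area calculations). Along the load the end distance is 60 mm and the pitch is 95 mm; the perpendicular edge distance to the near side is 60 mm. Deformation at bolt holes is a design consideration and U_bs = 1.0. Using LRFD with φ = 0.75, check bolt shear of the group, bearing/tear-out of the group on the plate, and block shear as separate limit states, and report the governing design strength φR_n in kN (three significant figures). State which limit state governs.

746 kN (bolt shear governs)

Bolt shear: A_b = π·30²/4 = 706.9 mm²; R_n = 469 × 706.9 × 3 × 1 / 1000 = 994.5 kN → 0.75 × 994.5 = 746 kN.
Bearing: edge l_c = 43.5, r_n = 428 kN; interior l_c = 62, r_n = 590.4 kN; R_n = 428 + 2·590.4 = 1609 kN → 1210 kN.
Block shear: A_gv = 5000, A_nv = 3250, A_nt = 850 mm²; R_n = min(0.6F_uA_nv, 0.6F_yA_gv) + U_bs·F_u·A_nt = 1148 kN → 861 kN.
Bolt shear governs: 746 kN.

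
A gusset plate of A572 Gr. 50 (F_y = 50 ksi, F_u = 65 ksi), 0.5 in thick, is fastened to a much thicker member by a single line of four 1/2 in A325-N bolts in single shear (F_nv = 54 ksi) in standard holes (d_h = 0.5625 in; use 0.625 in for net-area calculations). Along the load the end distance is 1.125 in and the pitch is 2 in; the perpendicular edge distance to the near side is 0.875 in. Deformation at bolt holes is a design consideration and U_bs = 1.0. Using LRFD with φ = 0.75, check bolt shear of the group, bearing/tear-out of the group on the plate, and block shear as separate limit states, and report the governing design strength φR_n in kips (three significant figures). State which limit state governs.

31.8 kips (bolt shear governs)

Bolt shear: A_b = π·0.5²/4 = 0.1963 in²; R_n = 54 × 0.1963 × 4 × 1 = 42.41 kips → 0.75 × 42.41 = 31.8 kips.
Bearing: edge l_c = 0.8438, r_n = 32.91 kips; interior l_c = 1.438, r_n = 39 kips; R_n = 32.91 + 3·39 = 149.9 kips → 112 kips.
Block shear: A_gv = 3.562, A_nv = 2.469, A_nt = 0.2812 in²; R_n = min(0.6F_uA_nv, 0.6F_yA_gv) + U_bs·F_u·A_nt = 114.6 kips → 85.9 kips.
Bolt shear governs: 31.8 kips.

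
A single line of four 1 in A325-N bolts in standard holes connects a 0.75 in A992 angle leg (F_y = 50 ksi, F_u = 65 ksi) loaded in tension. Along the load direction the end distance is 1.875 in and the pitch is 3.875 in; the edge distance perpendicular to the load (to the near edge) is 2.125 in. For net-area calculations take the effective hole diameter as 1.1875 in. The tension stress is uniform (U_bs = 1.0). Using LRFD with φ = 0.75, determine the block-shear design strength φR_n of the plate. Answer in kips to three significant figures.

261 kips

Shear plane L_v = 1.875 + 3·3.875 = 13.5 in; A_gv = 13.5 × 0.75 = 10.12 in².
A_nv = (13.5 − 3.5·1.1875) × 0.75 = 7.008 in².
A_nt = (2.125 − 0.5·1.1875) × 0.75 = 1.148 in².
0.6 F_u A_nv = 273.3 kips; 0.6 F_y A_gv = 303.8 kips → shear rupture governs the shear term.
R_n = 273.3 + 1.0 × 65 × 1.148 = 348 kips.
Design strength φR_n = 0.75 × 348 = 261 kips.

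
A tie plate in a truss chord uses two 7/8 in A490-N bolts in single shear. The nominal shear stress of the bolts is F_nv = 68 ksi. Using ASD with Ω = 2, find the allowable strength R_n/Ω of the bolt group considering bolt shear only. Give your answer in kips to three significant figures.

40.9 kips

A_b = π × 0.875² / 4 = 0.6013 in².
R_n = F_nv · A_b · n · n_s = 68 × 0.6013 × 2 × 1 = 81.78 kips.
Allowable strength R_n/Ω = 81.78 / 2 = 40.9 kips.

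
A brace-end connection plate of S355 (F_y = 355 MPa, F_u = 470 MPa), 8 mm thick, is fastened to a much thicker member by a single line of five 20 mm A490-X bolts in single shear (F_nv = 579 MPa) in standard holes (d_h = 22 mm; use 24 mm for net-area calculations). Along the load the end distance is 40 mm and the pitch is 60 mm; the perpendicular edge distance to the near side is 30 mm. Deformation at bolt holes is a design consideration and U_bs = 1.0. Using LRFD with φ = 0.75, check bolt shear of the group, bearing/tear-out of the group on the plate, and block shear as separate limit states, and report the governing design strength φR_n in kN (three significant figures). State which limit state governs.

Bolt shear: A_b = π·20²/4 = 314.2 mm²; R_n = 579 × 314.2 × 5 × 1 / 1000 = 909.5 kN → 0.75 × 909.5 = 682 kN.
Bearing: edge l_c = 29, r_n = 130.8 kN; interior l_c = 38, r_n = 171.5 kN; R_n = 130.8 + 4·171.5 = 816.7 kN → 613 kN.
Block shear: A_gv = 2240, A_nv = 1376, A_nt = 144 mm²; R_n = min(0.6F_uA_nv, 0.6F_yA_gv) + U_bs·F_u·A_nt = 455.7 kN → 342 kN.
Block shear governs: 342 kN.

342 kN (block shear governs)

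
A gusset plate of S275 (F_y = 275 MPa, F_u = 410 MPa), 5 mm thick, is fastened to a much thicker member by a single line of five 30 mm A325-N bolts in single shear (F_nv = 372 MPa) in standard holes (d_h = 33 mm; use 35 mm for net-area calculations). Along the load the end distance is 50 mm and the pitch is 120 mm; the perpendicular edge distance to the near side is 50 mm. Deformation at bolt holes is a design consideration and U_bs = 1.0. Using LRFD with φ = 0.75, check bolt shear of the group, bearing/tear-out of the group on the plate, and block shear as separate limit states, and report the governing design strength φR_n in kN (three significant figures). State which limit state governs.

Bolt shear: A_b = π·30²/4 = 706.9 mm²; R_n = 372 × 706.9 × 5 × 1 / 1000 = 1315 kN → 0.75 × 1315 = 986 kN.
Bearing: edge l_c = 33.5, r_n = 82.41 kN; interior l_c = 87, r_n = 147.6 kN; R_n = 82.41 + 4·147.6 = 672.8 kN → 505 kN.
Block shear: A_gv = 2650, A_nv = 1862, A_nt = 162.5 mm²; R_n = min(0.6F_uA_nv, 0.6F_yA_gv) + U_bs·F_u·A_nt = 503.9 kN → 378 kN.
Block shear governs: 378 kN.

378 kN (block shear governs)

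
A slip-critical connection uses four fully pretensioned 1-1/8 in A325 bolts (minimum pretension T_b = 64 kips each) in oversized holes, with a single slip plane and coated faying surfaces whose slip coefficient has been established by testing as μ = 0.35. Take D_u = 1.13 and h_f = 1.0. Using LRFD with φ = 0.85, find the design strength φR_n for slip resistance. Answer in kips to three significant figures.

R_n = μ · D_u · h_f · T_b · n_s · n_b = 0.35 × 1.13 × 1.0 × 64 × 1 × 4 = 101.2 kips.
Design strength φR_n = 0.85 × 101.2 = 86.1 kips.

86.1 kips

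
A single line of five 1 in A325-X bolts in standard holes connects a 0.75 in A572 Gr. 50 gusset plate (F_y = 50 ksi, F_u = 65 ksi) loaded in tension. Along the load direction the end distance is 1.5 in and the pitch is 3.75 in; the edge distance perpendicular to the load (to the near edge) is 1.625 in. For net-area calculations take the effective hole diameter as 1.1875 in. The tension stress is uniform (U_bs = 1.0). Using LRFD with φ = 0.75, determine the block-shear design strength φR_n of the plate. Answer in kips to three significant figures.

282 kips

Shear plane L_v = 1.5 + 4·3.75 = 16.5 in; A_gv = 16.5 × 0.75 = 12.38 in².
A_nv = (16.5 − 4.5·1.1875) × 0.75 = 8.367 in².
A_nt = (1.625 − 0.5·1.1875) × 0.75 = 0.7734 in².
0.6 F_u A_nv = 326.3 kips; 0.6 F_y A_gv = 371.2 kips → shear rupture governs the shear term.
R_n = 326.3 + 1.0 × 65 × 0.7734 = 376.6 kips.
Design strength φR_n = 0.75 × 376.6 = 282 kips.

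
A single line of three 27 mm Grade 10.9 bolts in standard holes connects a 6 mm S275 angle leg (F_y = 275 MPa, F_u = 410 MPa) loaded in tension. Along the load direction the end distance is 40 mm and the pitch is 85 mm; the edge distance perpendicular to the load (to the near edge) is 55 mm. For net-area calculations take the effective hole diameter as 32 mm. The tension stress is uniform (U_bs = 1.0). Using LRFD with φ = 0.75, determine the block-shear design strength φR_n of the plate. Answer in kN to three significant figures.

Shear plane L_v = 40 + 2·85 = 210 mm; A_gv = 210 × 6 = 1260 mm².
A_nv = (210 − 2.5·32) × 6 = 780 mm².
A_nt = (55 − 0.5·32) × 6 = 234 mm².
0.6 F_u A_nv = 191.9 kN; 0.6 F_y A_gv = 207.9 kN → shear rupture governs the shear term.
R_n = 191.9 + 1.0 × 410 × 234 / 1000 = 287.8 kN.
Design strength φR_n = 0.75 × 287.8 = 216 kN.

216 kN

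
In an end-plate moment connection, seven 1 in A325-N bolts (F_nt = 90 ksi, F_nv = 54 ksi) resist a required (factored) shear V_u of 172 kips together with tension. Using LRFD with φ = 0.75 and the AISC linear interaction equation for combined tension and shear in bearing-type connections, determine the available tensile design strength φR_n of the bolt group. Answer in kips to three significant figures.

196 kips

A_b = π·1²/4 = 0.7854 in²; f_rv = 172 / (7 × 0.7854) = 31.29 ksi.
F'_nt = 1.3 F_nt − (F_nt / φF_nv) f_rv = 1.3·90 − (90/(0.75·54))·31.29 = 47.48 ksi, capped at F_nt → F'_nt = 47.48 ksi.
R_n = F'_nt · A_b · n = 47.48 × 0.7854 × 7 = 261 kips.
Design strength φR_n = 0.75 × 261 = 196 kips.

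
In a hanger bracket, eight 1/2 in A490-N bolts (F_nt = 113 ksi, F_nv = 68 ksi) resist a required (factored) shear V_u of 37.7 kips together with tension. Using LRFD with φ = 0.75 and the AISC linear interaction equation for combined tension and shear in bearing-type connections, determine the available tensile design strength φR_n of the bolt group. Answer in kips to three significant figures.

110 kips

A_b = π·0.5²/4 = 0.1963 in²; f_rv = 37.7 / (8 × 0.1963) = 24 ksi.
F'_nt = 1.3 F_nt − (F_nt / φF_nv) f_rv = 1.3·113 − (113/(0.75·68))·24 = 93.72 ksi, capped at F_nt → F'_nt = 93.72 ksi.
R_n = F'_nt · A_b · n = 93.72 × 0.1963 × 8 = 147.2 kips.
Design strength φR_n = 0.75 × 147.2 = 110 kips.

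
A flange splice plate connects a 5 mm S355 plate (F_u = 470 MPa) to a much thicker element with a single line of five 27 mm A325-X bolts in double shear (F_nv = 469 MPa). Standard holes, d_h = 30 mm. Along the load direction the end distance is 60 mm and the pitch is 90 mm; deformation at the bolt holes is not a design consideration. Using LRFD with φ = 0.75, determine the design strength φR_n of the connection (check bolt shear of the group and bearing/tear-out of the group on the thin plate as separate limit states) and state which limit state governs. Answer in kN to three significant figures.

Bolt shear: A_b = π·27²/4 = 572.6 mm²; R_n = 469 × 572.6 × 5 × 2 / 1000 = 2685 kN → 0.75 × 2685 = 2010 kN.
Bearing (1.5 l_c t F_u ≤ 3.0 d t F_u): upper limit = 3.0·27·5·470 / 1000 = 190.3 kN.
  Edge l_c = 60 − 30/2 = 45 → r_n = 158.6 kN; interior l_c = 90 − 30 = 60 → r_n = 190.3 kN.
  R_n,bearing = 1·158.6 + 4·190.3 = 920 kN → 0.75 × 920 = 690 kN.
Bearing governs: 690 kN.

690 kN (bearing governs)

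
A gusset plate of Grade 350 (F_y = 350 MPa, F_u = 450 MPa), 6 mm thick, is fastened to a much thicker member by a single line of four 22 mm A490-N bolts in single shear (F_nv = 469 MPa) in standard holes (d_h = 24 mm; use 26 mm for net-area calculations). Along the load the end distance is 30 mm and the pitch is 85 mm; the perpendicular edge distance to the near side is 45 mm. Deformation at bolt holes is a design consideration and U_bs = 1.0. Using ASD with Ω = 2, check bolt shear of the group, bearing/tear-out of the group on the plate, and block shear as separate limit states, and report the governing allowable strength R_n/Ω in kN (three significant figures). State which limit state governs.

200 kN (block shear governs)

Bolt shear: A_b = π·22²/4 = 380.1 mm²; R_n = 469 × 380.1 × 4 × 1 / 1000 = 713.1 kN → 713.1 / 2 = 357 kN.
Bearing: edge l_c = 18, r_n = 58.32 kN; interior l_c = 61, r_n = 142.6 kN; R_n = 58.32 + 3·142.6 = 486 kN → 243 kN.
Block shear: A_gv = 1710, A_nv = 1164, A_nt = 192 mm²; R_n = min(0.6F_uA_nv, 0.6F_yA_gv) + U_bs·F_u·A_nt = 400.7 kN → 200 kN.
Block shear governs: 200 kN.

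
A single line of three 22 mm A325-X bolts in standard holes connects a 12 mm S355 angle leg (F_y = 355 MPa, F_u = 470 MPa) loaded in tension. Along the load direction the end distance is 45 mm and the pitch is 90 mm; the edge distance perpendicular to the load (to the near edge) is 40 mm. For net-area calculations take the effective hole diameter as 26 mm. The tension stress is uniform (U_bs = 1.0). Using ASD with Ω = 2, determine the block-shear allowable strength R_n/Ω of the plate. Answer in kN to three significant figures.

347 kN

Shear plane L_v = 45 + 2·90 = 225 mm; A_gv = 225 × 12 = 2700 mm².
A_nv = (225 − 2.5·26) × 12 = 1920 mm².
A_nt = (40 − 0.5·26) × 12 = 324 mm².
0.6 F_u A_nv = 541.4 kN; 0.6 F_y A_gv = 575.1 kN → shear rupture governs the shear term.
R_n = 541.4 + 1.0 × 470 × 324 / 1000 = 693.7 kN.
Allowable strength R_n/Ω = 693.7 / 2 = 347 kN.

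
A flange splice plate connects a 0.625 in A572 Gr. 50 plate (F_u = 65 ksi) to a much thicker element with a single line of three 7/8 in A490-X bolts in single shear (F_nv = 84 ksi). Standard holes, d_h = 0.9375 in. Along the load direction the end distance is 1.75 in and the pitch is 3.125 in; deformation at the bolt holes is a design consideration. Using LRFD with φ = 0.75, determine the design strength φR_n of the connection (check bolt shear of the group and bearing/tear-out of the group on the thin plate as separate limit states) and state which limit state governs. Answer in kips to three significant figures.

Bolt shear: A_b = π·0.875²/4 = 0.6013 in²; R_n = 84 × 0.6013 × 3 × 1 = 151.5 kips → 0.75 × 151.5 = 114 kips.
Bearing (1.2 l_c t F_u ≤ 2.4 d t F_u): upper limit = 2.4·0.875·0.625·65 = 85.31 kips.
  Edge l_c = 1.75 − 0.9375/2 = 1.281 → r_n = 62.46 kips; interior l_c = 3.125 − 0.9375 = 2.188 → r_n = 85.31 kips.
  R_n,bearing = 1·62.46 + 2·85.31 = 233.1 kips → 0.75 × 233.1 = 175 kips.
Bolt shear governs: 114 kips.

114 kips (bolt shear governs)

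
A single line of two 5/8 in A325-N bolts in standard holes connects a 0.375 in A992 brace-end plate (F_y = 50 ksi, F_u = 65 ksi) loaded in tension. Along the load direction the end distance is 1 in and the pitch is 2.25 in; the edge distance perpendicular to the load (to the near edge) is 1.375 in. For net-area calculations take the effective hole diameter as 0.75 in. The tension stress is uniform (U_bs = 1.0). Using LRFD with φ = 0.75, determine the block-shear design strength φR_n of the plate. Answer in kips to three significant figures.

41.6 kips

Shear plane L_v = 1 + 1·2.25 = 3.25 in; A_gv = 3.25 × 0.375 = 1.219 in².
A_nv = (3.25 − 1.5·0.75) × 0.375 = 0.7969 in².
A_nt = (1.375 − 0.5·0.75) × 0.375 = 0.375 in².
0.6 F_u A_nv = 31.08 kips; 0.6 F_y A_gv = 36.56 kips → shear rupture governs the shear term.
R_n = 31.08 + 1.0 × 65 × 0.375 = 55.45 kips.
Design strength φR_n = 0.75 × 55.45 = 41.6 kips.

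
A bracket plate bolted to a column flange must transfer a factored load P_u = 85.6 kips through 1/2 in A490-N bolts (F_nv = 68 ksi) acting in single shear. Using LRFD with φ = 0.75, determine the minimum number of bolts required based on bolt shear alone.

A_b = π·0.5²/4 = 0.1963 in².
Per-bolt design strength φR_n = 0.75 × 68 × 0.1963 × 1 = 10.01 kips.
n ≥ 85.6 / 10.01 = 8.548 → use 9 bolts.

9 bolts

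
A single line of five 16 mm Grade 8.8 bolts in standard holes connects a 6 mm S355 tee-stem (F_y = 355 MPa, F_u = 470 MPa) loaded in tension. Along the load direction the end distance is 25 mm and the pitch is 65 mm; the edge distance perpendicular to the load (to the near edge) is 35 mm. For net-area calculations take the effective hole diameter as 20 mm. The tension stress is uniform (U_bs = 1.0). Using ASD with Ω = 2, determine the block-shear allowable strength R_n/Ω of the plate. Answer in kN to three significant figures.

Shear plane L_v = 25 + 4·65 = 285 mm; A_gv = 285 × 6 = 1710 mm².
A_nv = (285 − 4.5·20) × 6 = 1170 mm².
A_nt = (35 − 0.5·20) × 6 = 150 mm².
0.6 F_u A_nv = 329.9 kN; 0.6 F_y A_gv = 364.2 kN → shear rupture governs the shear term.
R_n = 329.9 + 1.0 × 470 × 150 / 1000 = 400.4 kN.
Allowable strength R_n/Ω = 400.4 / 2 = 200 kN.

200 kN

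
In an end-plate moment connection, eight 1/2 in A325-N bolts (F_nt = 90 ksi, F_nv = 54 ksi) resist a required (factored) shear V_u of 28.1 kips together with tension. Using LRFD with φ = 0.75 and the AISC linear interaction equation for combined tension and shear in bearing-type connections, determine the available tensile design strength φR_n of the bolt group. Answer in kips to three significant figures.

91 kips

A_b = π·0.5²/4 = 0.1963 in²; f_rv = 28.1 / (8 × 0.1963) = 17.89 ksi.
F'_nt = 1.3 F_nt − (F_nt / φF_nv) f_rv = 1.3·90 − (90/(0.75·54))·17.89 = 77.25 ksi, capped at F_nt → F'_nt = 77.25 ksi.
R_n = F'_nt · A_b · n = 77.25 × 0.1963 × 8 = 121.3 kips.
Design strength φR_n = 0.75 × 121.3 = 91 kips.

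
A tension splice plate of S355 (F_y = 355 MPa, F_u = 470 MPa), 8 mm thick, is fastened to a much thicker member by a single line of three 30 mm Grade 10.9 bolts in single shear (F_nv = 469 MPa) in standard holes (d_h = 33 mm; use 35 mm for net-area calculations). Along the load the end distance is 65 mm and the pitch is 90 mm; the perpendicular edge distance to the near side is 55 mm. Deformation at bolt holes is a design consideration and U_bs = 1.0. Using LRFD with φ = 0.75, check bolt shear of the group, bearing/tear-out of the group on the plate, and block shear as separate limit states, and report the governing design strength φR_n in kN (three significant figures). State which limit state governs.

372 kN (block shear governs)

Bolt shear: A_b = π·30²/4 = 706.9 mm²; R_n = 469 × 706.9 × 3 × 1 / 1000 = 994.5 kN → 0.75 × 994.5 = 746 kN.
Bearing: edge l_c = 48.5, r_n = 218.8 kN; interior l_c = 57, r_n = 257.2 kN; R_n = 218.8 + 2·257.2 = 733.2 kN → 550 kN.
Block shear: A_gv = 1960, A_nv = 1260, A_nt = 300 mm²; R_n = min(0.6F_uA_nv, 0.6F_yA_gv) + U_bs·F_u·A_nt = 496.3 kN → 372 kN.
Block shear governs: 372 kN.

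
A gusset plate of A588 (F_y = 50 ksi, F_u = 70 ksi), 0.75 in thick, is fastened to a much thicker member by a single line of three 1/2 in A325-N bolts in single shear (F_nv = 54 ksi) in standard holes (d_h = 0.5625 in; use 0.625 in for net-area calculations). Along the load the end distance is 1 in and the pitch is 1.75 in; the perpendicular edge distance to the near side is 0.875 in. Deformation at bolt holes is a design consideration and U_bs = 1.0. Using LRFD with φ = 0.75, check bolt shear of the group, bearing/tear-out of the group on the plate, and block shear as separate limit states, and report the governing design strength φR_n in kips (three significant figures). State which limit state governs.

23.9 kips (bolt shear governs)

Bolt shear: A_b = π·0.5²/4 = 0.1963 in²; R_n = 54 × 0.1963 × 3 × 1 = 31.81 kips → 0.75 × 31.81 = 23.9 kips.
Bearing: edge l_c = 0.7188, r_n = 45.28 kips; interior l_c = 1.188, r_n = 63 kips; R_n = 45.28 + 2·63 = 171.3 kips → 128 kips.
Block shear: A_gv = 3.375, A_nv = 2.203, A_nt = 0.4219 in²; R_n = min(0.6F_uA_nv, 0.6F_yA_gv) + U_bs·F_u·A_nt = 122.1 kips → 91.5 kips.
Bolt shear governs: 23.9 kips.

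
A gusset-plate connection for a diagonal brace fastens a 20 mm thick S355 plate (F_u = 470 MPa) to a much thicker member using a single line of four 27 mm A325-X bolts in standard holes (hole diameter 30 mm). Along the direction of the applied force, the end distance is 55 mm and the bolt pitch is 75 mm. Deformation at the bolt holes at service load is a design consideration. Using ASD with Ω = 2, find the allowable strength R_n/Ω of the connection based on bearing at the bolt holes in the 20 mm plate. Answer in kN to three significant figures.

Per bolt r_n = 1.2 l_c t F_u ≤ 2.4 d t F_u; upper limit = 2.4 × 27 × 20 × 470 / 1000 = 609.1 kN.
Edge bolt: l_c = 55 − 30/2 = 40 mm → 1.2 × 40 × 20 × 470 / 1000 = 451.2 → r_n = 451.2 kN.
Interior bolts: l_c = 75 − 30 = 45 mm → 1.2 × 45 × 20 × 470 / 1000 = 507.6 → r_n = 507.6 kN.
R_n = 1 × 451.2 + 3 × 507.6 = 1974 kN.
Allowable strength R_n/Ω = 1974 / 2 = 987 kN.

987 kN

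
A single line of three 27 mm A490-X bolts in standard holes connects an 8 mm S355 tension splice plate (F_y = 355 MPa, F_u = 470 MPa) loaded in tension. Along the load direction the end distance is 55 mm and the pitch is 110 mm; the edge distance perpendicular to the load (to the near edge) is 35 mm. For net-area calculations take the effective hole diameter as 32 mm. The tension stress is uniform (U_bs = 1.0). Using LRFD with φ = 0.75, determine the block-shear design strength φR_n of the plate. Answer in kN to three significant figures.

Shear plane L_v = 55 + 2·110 = 275 mm; A_gv = 275 × 8 = 2200 mm².
A_nv = (275 − 2.5·32) × 8 = 1560 mm².
A_nt = (35 − 0.5·32) × 8 = 152 mm².
0.6 F_u A_nv = 439.9 kN; 0.6 F_y A_gv = 468.6 kN → shear rupture governs the shear term.
R_n = 439.9 + 1.0 × 470 × 152 / 1000 = 511.4 kN.
Design strength φR_n = 0.75 × 511.4 = 384 kN.

384 kN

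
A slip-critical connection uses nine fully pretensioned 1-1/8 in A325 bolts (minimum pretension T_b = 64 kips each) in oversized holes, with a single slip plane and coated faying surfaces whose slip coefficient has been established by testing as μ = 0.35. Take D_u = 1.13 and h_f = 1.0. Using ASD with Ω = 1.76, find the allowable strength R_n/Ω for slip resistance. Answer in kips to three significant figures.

129 kips

R_n = μ · D_u · h_f · T_b · n_s · n_b = 0.35 × 1.13 × 1.0 × 64 × 1 × 9 = 227.8 kips.
Allowable strength R_n/Ω = 227.8 / 1.76 = 129 kips.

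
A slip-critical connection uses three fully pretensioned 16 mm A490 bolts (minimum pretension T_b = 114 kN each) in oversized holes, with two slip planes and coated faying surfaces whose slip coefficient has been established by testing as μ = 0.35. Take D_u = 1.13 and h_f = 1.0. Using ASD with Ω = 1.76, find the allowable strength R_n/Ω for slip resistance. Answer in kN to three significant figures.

R_n = μ · D_u · h_f · T_b · n_s · n_b = 0.35 × 1.13 × 1.0 × 114 × 2 × 3 = 270.5 kN.
Allowable strength R_n/Ω = 270.5 / 1.76 = 154 kN.

154 kN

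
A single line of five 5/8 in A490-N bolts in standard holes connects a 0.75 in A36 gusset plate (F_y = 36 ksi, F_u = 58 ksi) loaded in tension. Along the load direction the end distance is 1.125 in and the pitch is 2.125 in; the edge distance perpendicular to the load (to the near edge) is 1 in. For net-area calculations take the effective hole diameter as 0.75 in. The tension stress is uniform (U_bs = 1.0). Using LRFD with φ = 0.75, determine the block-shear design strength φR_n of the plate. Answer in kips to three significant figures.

Shear plane L_v = 1.125 + 4·2.125 = 9.625 in; A_gv = 9.625 × 0.75 = 7.219 in².
A_nv = (9.625 − 4.5·0.75) × 0.75 = 4.688 in².
A_nt = (1 − 0.5·0.75) × 0.75 = 0.4688 in².
0.6 F_u A_nv = 163.1 kips; 0.6 F_y A_gv = 155.9 kips → shear yielding governs the shear term.
R_n = 155.9 + 1.0 × 58 × 0.4688 = 183.1 kips.
Design strength φR_n = 0.75 × 183.1 = 137 kips.

137 kips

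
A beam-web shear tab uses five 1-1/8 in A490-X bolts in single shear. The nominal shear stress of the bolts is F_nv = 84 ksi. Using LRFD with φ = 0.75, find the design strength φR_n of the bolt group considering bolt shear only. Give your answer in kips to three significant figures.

A_b = π × 1.125² / 4 = 0.994 in².
R_n = F_nv · A_b · n · n_s = 84 × 0.994 × 5 × 1 = 417.5 kips.
Design strength φR_n = 0.75 × 417.5 = 313 kips.

313 kips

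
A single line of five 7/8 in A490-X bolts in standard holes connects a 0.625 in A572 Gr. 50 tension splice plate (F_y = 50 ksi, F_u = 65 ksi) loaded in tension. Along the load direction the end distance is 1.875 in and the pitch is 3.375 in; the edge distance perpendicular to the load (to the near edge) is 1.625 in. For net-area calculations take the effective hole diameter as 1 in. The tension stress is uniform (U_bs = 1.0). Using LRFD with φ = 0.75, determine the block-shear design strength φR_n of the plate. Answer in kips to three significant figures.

Shear plane L_v = 1.875 + 4·3.375 = 15.38 in; A_gv = 15.38 × 0.625 = 9.609 in².
A_nv = (15.38 − 4.5·1) × 0.625 = 6.797 in².
A_nt = (1.625 − 0.5·1) × 0.625 = 0.7031 in².
0.6 F_u A_nv = 265.1 kips; 0.6 F_y A_gv = 288.3 kips → shear rupture governs the shear term.
R_n = 265.1 + 1.0 × 65 × 0.7031 = 310.8 kips.
Design strength φR_n = 0.75 × 310.8 = 233 kips.

233 kips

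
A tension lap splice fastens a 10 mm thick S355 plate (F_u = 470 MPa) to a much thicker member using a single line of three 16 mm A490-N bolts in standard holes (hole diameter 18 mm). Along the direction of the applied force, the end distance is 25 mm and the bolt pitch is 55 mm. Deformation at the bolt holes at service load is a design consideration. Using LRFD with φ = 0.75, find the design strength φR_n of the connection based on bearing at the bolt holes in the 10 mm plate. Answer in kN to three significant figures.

Per bolt r_n = 1.2 l_c t F_u ≤ 2.4 d t F_u; upper limit = 2.4 × 16 × 10 × 470 / 1000 = 180.5 kN.
Edge bolt: l_c = 25 − 18/2 = 16 mm → 1.2 × 16 × 10 × 470 / 1000 = 90.24 → r_n = 90.24 kN.
Interior bolts: l_c = 55 − 18 = 37 mm → 1.2 × 37 × 10 × 470 / 1000 = 208.7 → r_n = 180.5 kN.
R_n = 1 × 90.24 + 2 × 180.5 = 451.2 kN.
Design strength φR_n = 0.75 × 451.2 = 338 kN.

338 kN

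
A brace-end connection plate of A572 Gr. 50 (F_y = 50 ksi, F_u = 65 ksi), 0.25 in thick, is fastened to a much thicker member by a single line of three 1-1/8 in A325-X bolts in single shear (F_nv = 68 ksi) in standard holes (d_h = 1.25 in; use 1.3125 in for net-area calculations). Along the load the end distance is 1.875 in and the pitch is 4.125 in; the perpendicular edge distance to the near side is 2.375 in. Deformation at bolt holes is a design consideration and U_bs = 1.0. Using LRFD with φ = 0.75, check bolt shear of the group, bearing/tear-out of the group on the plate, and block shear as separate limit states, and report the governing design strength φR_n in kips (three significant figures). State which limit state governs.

Bolt shear: A_b = π·1.125²/4 = 0.994 in²; R_n = 68 × 0.994 × 3 × 1 = 202.8 kips → 0.75 × 202.8 = 152 kips.
Bearing: edge l_c = 1.25, r_n = 24.38 kips; interior l_c = 2.875, r_n = 43.87 kips; R_n = 24.38 + 2·43.87 = 112.1 kips → 84.1 kips.
Block shear: A_gv = 2.531, A_nv = 1.711, A_nt = 0.4297 in²; R_n = min(0.6F_uA_nv, 0.6F_yA_gv) + U_bs·F_u·A_nt = 94.66 kips → 71 kips.
Block shear governs: 71 kips.

71 kips (block shear governs)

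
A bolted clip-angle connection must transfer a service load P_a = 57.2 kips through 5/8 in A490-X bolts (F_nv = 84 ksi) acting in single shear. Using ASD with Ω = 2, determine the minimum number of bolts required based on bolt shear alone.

A_b = π·0.625²/4 = 0.3068 in².
Per-bolt allowable strength R_n/Ω = 84 × 0.3068 × 1 / 2 = 12.89 kips.
n ≥ 57.2 / 12.89 = 4.439 → use 5 bolts.

5 bolts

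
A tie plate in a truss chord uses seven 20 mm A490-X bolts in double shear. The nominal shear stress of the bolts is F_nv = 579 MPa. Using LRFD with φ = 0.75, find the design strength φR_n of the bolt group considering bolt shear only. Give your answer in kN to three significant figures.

A_b = π × 20² / 4 = 314.2 mm².
R_n = F_nv · A_b · n · n_s = 579 × 314.2 × 7 × 2 / 1000 = 2547 kN.
Design strength φR_n = 0.75 × 2547 = 1910 kN.

1910 kN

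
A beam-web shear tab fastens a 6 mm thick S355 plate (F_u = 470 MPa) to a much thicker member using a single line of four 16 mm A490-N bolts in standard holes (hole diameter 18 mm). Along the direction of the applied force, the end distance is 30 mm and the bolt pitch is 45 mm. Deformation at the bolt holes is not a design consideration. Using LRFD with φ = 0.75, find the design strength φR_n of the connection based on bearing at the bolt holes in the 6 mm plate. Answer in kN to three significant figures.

Per bolt r_n = 1.5 l_c t F_u ≤ 3.0 d t F_u; upper limit = 3.0 × 16 × 6 × 470 / 1000 = 135.4 kN.
Edge bolt: l_c = 30 − 18/2 = 21 mm → 1.5 × 21 × 6 × 470 / 1000 = 88.83 → r_n = 88.83 kN.
Interior bolts: l_c = 45 − 18 = 27 mm → 1.5 × 27 × 6 × 470 / 1000 = 114.2 → r_n = 114.2 kN.
R_n = 1 × 88.83 + 3 × 114.2 = 431.5 kN.
Design strength φR_n = 0.75 × 431.5 = 324 kN.

324 kN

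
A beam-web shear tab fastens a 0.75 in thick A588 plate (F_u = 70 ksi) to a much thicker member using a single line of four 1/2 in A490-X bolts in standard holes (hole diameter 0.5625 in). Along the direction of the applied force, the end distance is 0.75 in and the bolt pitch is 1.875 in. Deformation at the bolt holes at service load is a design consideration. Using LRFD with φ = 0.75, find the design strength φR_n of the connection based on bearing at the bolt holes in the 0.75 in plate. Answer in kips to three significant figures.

164 kips

Per bolt r_n = 1.2 l_c t F_u ≤ 2.4 d t F_u; upper limit = 2.4 × 0.5 × 0.75 × 70 = 63 kips.
Edge bolt: l_c = 0.75 − 0.5625/2 = 0.4688 in → 1.2 × 0.4688 × 0.75 × 70 = 29.53 → r_n = 29.53 kips.
Interior bolts: l_c = 1.875 − 0.5625 = 1.312 in → 1.2 × 1.312 × 0.75 × 70 = 82.69 → r_n = 63 kips.
R_n = 1 × 29.53 + 3 × 63 = 218.5 kips.
Design strength φR_n = 0.75 × 218.5 = 164 kips.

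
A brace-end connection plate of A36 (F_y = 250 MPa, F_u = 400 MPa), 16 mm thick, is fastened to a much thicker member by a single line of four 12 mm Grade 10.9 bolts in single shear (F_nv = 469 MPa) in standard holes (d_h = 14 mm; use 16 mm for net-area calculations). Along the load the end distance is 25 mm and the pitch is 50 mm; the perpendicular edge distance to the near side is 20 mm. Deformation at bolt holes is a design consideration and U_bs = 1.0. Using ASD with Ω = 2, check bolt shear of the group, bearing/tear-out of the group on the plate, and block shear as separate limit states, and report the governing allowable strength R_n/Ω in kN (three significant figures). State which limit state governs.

106 kN (bolt shear governs)

Bolt shear: A_b = π·12²/4 = 113.1 mm²; R_n = 469 × 113.1 × 4 × 1 / 1000 = 212.2 kN → 212.2 / 2 = 106 kN.
Bearing: edge l_c = 18, r_n = 138.2 kN; interior l_c = 36, r_n = 184.3 kN; R_n = 138.2 + 3·184.3 = 691.2 kN → 346 kN.
Block shear: A_gv = 2800, A_nv = 1904, A_nt = 192 mm²; R_n = min(0.6F_uA_nv, 0.6F_yA_gv) + U_bs·F_u·A_nt = 496.8 kN → 248 kN.
Bolt shear governs: 106 kN.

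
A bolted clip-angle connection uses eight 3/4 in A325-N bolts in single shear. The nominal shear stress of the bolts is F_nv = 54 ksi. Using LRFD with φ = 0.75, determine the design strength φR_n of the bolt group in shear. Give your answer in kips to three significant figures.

143 kips

A_b = π × 0.75² / 4 = 0.4418 in².
R_n = F_nv · A_b · n · n_s = 54 × 0.4418 × 8 × 1 = 190.9 kips.
Design strength φR_n = 0.75 × 190.9 = 143 kips.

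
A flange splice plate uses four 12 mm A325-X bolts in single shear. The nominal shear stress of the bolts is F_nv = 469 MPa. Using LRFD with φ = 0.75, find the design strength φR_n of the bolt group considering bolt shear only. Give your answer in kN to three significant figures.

159 kN

A_b = π × 12² / 4 = 113.1 mm².
R_n = F_nv · A_b · n · n_s = 469 × 113.1 × 4 × 1 / 1000 = 212.2 kN.
Design strength φR_n = 0.75 × 212.2 = 159 kN.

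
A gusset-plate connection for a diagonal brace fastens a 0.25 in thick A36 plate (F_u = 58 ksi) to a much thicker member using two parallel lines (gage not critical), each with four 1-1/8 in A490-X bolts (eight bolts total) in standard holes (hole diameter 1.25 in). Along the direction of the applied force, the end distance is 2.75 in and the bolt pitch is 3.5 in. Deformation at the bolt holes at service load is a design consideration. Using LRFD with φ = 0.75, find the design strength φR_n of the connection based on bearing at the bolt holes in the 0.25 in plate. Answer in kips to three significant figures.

Per bolt r_n = 1.2 l_c t F_u ≤ 2.4 d t F_u; upper limit = 2.4 × 1.125 × 0.25 × 58 = 39.15 kips.
Edge bolt: l_c = 2.75 − 1.25/2 = 2.125 in → 1.2 × 2.125 × 0.25 × 58 = 36.97 → r_n = 36.97 kips.
Interior bolts: l_c = 3.5 − 1.25 = 2.25 in → 1.2 × 2.25 × 0.25 × 58 = 39.15 → r_n = 39.15 kips.
R_n = 2 × 36.97 + 6 × 39.15 = 308.8 kips.
Design strength φR_n = 0.75 × 308.8 = 232 kips.

232 kips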